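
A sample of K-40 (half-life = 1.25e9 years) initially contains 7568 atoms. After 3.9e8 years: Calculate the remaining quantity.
N = N₀(1/2)^(t/t½) = 6096 atoms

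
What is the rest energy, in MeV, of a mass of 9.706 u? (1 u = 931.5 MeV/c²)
E = mc² = 9041 MeV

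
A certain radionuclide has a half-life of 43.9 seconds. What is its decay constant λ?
λ = ln(2)/t½ = 0.01579 second⁻¹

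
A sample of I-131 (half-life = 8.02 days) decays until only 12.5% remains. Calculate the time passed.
t = t½ × log₂(N₀/N) = 24.06 days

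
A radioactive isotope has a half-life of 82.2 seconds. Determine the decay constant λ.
λ = ln(2)/t½ = 0.008432 second⁻¹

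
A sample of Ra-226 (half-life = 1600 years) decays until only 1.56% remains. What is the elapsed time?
t = t½ × log₂(N₀/N) = 9604 years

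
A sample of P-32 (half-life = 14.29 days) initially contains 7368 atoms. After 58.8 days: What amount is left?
N = N₀(1/2)^(t/t½) = 425.3 atoms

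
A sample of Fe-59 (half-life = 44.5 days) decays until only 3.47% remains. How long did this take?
t = t½ × log₂(N₀/N) = 215.8 days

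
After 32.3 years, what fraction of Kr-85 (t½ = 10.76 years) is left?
N/N₀ = (1/2)^(t/t½) = 0.1248 = 12.5%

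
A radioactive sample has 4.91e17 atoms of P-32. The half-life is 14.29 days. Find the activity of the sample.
A = λN = 2.382e16 decays/day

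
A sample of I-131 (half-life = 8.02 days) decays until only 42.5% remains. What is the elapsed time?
t = t½ × log₂(N₀/N) = 9.9 days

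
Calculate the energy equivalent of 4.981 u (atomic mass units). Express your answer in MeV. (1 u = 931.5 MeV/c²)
E = mc² = 4640 MeV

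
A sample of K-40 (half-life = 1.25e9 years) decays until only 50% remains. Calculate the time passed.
t = t½ × log₂(N₀/N) = 1.25e9 years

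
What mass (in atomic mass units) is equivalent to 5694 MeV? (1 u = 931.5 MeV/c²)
m = E/c² = 6.113 u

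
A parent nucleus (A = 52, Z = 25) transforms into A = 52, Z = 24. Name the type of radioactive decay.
ΔA = 0, ΔZ = -1 ⇒ beta-plus decay (β⁺) or electron capture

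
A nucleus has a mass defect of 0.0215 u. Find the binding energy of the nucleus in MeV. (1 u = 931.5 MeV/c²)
B.E. = Δm × 931.5 = 20.03 MeV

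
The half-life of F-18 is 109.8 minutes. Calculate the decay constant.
λ = ln(2)/t½ = 0.006313 minute⁻¹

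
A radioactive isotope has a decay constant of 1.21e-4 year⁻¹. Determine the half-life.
t½ = ln(2)/λ = 5728 years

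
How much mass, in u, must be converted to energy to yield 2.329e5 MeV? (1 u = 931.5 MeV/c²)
m = E/c² = 250 u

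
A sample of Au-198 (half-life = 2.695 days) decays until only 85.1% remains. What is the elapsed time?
t = t½ × log₂(N₀/N) = 0.6273 days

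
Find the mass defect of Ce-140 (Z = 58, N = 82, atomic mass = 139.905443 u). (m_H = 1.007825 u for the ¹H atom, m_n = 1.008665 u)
Δm = Z·m_H + N·m_n − M = 1.259 u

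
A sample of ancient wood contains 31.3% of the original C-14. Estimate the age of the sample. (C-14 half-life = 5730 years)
Age = t½ × log₂(1/ratio) = 9602 years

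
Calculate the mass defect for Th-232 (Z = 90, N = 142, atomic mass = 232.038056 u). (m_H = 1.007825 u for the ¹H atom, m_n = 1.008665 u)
Δm = Z·m_H + N·m_n − M = 1.897 u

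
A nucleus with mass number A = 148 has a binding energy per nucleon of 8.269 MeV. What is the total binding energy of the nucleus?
B.E. = 8.269 × 148 = 1224 MeV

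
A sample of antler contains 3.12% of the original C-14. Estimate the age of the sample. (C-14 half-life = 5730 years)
Age = t½ × log₂(1/ratio) = 28660 years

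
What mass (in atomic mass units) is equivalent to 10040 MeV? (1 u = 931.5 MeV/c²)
m = E/c² = 10.78 u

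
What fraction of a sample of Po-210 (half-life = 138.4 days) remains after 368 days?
N/N₀ = (1/2)^(t/t½) = 0.1583 = 15.8%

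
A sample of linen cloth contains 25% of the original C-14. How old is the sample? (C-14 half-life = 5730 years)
Age = t½ × log₂(1/ratio) = 11460 years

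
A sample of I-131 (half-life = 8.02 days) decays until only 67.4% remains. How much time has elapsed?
t = t½ × log₂(N₀/N) = 4.565 days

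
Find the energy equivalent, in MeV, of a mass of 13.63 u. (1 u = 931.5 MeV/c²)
E = mc² = 12700 MeV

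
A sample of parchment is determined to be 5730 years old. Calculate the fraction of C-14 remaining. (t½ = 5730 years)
N/N₀ = (1/2)^(t/t½) = 0.5 = 50%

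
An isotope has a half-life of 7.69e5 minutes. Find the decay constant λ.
λ = ln(2)/t½ = 9.014e-7 minute⁻¹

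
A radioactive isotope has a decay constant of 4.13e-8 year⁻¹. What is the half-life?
t½ = ln(2)/λ = 1.678e7 years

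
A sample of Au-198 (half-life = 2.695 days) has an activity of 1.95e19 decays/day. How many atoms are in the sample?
N = A/λ = 7.582e19 atoms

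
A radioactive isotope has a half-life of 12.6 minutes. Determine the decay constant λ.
λ = ln(2)/t½ = 0.05501 minute⁻¹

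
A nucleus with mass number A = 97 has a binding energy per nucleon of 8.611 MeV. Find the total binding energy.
B.E. = 8.611 × 97 = 835.3 MeV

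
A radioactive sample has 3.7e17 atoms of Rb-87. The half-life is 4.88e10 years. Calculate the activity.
A = λN = 5.255e6 decays/year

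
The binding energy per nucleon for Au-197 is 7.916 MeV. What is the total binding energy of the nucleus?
B.E. = 7.916 × 197 = 1559 MeV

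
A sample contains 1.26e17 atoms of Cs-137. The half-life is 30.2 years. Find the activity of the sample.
A = λN = 2.892e15 decays/year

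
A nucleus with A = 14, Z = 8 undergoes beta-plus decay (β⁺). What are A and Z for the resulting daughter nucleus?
Daughter: A = 14, Z = 7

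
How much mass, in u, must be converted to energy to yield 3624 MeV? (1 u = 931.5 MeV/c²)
m = E/c² = 3.89 u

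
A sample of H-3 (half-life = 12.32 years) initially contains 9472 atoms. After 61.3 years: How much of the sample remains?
N = N₀(1/2)^(t/t½) = 301 atoms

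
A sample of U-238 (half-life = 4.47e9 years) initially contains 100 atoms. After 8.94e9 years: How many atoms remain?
N = N₀(1/2)^(t/t½) = 25 atoms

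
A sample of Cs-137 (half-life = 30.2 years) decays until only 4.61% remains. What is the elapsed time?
t = t½ × log₂(N₀/N) = 134.1 years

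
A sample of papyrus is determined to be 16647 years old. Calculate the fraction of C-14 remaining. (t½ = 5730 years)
N/N₀ = (1/2)^(t/t½) = 0.1335 = 13.3%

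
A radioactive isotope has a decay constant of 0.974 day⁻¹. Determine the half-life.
t½ = ln(2)/λ = 0.7117 days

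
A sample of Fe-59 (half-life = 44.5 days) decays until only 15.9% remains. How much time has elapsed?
t = t½ × log₂(N₀/N) = 118.1 days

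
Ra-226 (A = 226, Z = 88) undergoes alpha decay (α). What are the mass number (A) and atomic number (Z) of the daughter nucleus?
Daughter: A = 222, Z = 86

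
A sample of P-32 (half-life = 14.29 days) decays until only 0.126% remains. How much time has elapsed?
t = t½ × log₂(N₀/N) = 137.6 days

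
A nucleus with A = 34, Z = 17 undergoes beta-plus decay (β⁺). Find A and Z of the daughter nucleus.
Daughter: A = 34, Z = 16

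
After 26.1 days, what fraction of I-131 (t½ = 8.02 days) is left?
N/N₀ = (1/2)^(t/t½) = 0.1048 = 10.5%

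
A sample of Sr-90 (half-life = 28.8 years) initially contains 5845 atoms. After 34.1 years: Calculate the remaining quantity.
N = N₀(1/2)^(t/t½) = 2573 atoms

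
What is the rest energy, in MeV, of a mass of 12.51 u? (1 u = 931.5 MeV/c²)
E = mc² = 11650 MeV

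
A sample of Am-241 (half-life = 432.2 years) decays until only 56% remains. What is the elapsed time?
t = t½ × log₂(N₀/N) = 361.5 years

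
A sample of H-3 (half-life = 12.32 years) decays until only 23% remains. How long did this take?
t = t½ × log₂(N₀/N) = 26.12 years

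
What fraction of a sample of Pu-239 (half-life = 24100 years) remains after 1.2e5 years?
N/N₀ = (1/2)^(t/t½) = 0.0317 = 3.17%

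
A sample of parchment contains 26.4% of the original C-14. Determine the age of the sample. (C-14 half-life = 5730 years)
Age = t½ × log₂(1/ratio) = 11010 years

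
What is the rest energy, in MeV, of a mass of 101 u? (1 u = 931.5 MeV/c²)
E = mc² = 94080 MeV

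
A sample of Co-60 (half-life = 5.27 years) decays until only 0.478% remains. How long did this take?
t = t½ × log₂(N₀/N) = 40.63 years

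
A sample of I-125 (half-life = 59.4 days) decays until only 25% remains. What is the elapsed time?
t = t½ × log₂(N₀/N) = 118.8 days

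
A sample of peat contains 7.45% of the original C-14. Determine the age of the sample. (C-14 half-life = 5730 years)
Age = t½ × log₂(1/ratio) = 21470 years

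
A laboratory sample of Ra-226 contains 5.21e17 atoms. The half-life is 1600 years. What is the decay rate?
A = λN = 2.257e14 decays/year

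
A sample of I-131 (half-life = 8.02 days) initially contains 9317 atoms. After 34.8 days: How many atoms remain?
N = N₀(1/2)^(t/t½) = 460.3 atoms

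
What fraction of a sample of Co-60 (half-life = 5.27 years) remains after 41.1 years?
N/N₀ = (1/2)^(t/t½) = 0.004491 = 0.449%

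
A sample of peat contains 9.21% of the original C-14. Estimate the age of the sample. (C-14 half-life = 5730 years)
Age = t½ × log₂(1/ratio) = 19710 years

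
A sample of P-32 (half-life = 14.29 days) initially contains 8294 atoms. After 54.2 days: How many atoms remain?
N = N₀(1/2)^(t/t½) = 598.4 atoms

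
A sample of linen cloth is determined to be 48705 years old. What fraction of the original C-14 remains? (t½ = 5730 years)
N/N₀ = (1/2)^(t/t½) = 0.002762 = 0.276%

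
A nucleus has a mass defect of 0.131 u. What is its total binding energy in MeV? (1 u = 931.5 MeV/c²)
B.E. = Δm × 931.5 = 122 MeV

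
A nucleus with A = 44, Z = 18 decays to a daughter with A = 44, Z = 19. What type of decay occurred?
ΔA = 0, ΔZ = +1 ⇒ beta-minus decay (β⁻)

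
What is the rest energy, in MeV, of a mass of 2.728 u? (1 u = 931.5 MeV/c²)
E = mc² = 2541 MeV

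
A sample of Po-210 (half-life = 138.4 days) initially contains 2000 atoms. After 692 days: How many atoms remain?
N = N₀(1/2)^(t/t½) = 62.5 atoms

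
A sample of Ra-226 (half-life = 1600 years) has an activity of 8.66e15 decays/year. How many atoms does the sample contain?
N = A/λ = 1.999e19 atoms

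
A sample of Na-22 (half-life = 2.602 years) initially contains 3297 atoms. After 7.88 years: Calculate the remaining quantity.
N = N₀(1/2)^(t/t½) = 404.1 atoms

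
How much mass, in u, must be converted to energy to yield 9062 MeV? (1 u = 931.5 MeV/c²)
m = E/c² = 9.728 u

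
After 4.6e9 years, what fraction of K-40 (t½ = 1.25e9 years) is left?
N/N₀ = (1/2)^(t/t½) = 0.07802 = 7.8%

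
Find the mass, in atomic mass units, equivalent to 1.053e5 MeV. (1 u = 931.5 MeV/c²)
m = E/c² = 113 u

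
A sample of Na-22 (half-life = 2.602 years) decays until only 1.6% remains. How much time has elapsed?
t = t½ × log₂(N₀/N) = 15.52 years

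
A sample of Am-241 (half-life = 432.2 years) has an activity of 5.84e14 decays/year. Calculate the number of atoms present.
N = A/λ = 3.641e17 atoms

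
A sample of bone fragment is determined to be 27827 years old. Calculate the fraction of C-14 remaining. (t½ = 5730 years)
N/N₀ = (1/2)^(t/t½) = 0.03452 = 3.45%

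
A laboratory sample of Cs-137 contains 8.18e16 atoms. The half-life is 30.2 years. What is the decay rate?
A = λN = 1.877e15 decays/year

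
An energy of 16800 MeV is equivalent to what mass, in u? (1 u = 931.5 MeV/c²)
m = E/c² = 18.04 u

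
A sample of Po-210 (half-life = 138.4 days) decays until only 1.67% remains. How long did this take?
t = t½ × log₂(N₀/N) = 817.1 days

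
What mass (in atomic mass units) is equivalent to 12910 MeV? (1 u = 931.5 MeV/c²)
m = E/c² = 13.86 u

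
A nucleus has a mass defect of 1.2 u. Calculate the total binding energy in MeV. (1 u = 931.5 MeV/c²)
B.E. = Δm × 931.5 = 1118 MeV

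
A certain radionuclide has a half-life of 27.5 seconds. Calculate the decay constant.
λ = ln(2)/t½ = 0.02521 second⁻¹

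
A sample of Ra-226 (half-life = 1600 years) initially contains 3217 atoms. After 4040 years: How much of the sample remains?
N = N₀(1/2)^(t/t½) = 558.9 atoms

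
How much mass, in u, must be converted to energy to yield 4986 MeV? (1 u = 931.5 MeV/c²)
m = E/c² = 5.353 u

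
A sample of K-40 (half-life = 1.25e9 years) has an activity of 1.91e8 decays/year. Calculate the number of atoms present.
N = A/λ = 3.444e17 atoms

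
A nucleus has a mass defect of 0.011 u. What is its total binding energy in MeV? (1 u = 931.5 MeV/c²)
B.E. = Δm × 931.5 = 10.25 MeV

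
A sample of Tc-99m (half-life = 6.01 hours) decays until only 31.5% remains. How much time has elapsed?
t = t½ × log₂(N₀/N) = 10.02 hours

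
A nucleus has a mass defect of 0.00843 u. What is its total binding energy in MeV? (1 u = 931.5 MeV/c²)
B.E. = Δm × 931.5 = 7.853 MeV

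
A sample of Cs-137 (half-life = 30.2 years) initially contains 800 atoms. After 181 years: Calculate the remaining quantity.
N = N₀(1/2)^(t/t½) = 12.56 atoms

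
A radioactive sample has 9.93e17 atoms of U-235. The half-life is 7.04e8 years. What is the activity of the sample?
A = λN = 9.777e8 decays/year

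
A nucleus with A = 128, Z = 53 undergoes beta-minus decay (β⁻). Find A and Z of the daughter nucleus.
Daughter: A = 128, Z = 54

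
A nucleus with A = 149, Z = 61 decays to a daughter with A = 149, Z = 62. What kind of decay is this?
ΔA = 0, ΔZ = +1 ⇒ beta-minus decay (β⁻)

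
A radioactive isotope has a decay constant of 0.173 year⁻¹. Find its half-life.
t½ = ln(2)/λ = 4.007 years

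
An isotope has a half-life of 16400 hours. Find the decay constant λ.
λ = ln(2)/t½ = 4.227e-5 hour⁻¹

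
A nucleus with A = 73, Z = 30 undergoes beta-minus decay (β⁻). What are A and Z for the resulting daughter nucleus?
Daughter: A = 73, Z = 31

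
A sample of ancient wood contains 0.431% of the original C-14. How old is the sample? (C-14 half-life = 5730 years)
Age = t½ × log₂(1/ratio) = 45030 years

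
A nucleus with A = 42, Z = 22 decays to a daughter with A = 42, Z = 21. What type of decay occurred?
ΔA = 0, ΔZ = -1 ⇒ beta-plus decay (β⁺) or electron capture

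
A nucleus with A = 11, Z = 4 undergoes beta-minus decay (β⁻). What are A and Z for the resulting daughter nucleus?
Daughter: A = 11, Z = 5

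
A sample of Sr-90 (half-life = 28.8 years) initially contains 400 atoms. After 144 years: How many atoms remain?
N = N₀(1/2)^(t/t½) = 12.5 atoms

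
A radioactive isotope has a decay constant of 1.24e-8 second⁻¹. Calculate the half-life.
t½ = ln(2)/λ = 5.59e7 seconds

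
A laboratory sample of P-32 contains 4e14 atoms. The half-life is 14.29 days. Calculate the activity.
A = λN = 1.94e13 decays/day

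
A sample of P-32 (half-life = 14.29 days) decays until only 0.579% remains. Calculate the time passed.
t = t½ × log₂(N₀/N) = 106.2 days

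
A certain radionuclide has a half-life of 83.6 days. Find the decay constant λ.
λ = ln(2)/t½ = 0.008291 day⁻¹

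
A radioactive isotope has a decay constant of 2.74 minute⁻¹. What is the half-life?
t½ = ln(2)/λ = 0.253 minutes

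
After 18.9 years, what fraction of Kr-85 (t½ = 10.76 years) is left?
N/N₀ = (1/2)^(t/t½) = 0.296 = 29.6%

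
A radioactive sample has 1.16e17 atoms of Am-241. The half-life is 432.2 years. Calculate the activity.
A = λN = 1.86e14 decays/year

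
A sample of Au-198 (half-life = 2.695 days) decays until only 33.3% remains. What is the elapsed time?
t = t½ × log₂(N₀/N) = 4.275 days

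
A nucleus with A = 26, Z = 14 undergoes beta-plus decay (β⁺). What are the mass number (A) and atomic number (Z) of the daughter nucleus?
Daughter: A = 26, Z = 13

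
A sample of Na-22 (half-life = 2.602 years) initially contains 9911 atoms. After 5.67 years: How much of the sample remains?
N = N₀(1/2)^(t/t½) = 2188 atoms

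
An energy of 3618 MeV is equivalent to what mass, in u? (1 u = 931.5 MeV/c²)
m = E/c² = 3.884 u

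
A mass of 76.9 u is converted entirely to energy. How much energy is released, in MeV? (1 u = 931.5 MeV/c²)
E = mc² = 71630 MeV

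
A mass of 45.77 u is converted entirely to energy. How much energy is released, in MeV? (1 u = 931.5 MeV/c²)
E = mc² = 42630 MeV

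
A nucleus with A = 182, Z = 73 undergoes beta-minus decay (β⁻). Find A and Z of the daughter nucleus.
Daughter: A = 182, Z = 74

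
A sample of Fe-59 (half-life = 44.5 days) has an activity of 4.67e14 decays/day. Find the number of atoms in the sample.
N = A/λ = 2.998e16 atoms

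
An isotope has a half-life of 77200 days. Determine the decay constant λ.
λ = ln(2)/t½ = 8.979e-6 day⁻¹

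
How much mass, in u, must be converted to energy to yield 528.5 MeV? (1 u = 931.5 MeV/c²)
m = E/c² = 0.5674 u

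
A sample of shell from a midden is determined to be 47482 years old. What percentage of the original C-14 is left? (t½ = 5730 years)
N/N₀ = (1/2)^(t/t½) = 0.003203 = 0.32%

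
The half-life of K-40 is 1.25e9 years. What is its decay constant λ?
λ = ln(2)/t½ = 5.545e-10 year⁻¹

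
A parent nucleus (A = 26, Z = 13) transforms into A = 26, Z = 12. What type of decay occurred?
ΔA = 0, ΔZ = -1 ⇒ beta-plus decay (β⁺) or electron capture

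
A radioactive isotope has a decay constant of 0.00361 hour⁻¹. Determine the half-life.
t½ = ln(2)/λ = 192 hours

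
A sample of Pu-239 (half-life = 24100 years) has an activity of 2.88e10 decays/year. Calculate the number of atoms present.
N = A/λ = 1.001e15 atoms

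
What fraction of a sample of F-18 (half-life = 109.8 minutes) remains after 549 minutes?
N/N₀ = (1/2)^(t/t½) = 0.03125 = 3.12%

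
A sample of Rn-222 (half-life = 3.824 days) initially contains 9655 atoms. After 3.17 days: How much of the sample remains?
N = N₀(1/2)^(t/t½) = 5435 atoms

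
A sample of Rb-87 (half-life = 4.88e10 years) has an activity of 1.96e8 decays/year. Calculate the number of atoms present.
N = A/λ = 1.38e19 atoms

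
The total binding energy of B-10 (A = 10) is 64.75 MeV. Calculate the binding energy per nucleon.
B.E./A = 64.75/10 = 6.475 MeV/nucleon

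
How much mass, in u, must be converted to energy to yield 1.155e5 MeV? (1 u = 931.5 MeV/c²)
m = E/c² = 124 u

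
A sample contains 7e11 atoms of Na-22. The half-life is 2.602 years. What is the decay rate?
A = λN = 1.865e11 decays/year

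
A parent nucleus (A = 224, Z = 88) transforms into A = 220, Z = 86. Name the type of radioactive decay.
ΔA = -4, ΔZ = -2 ⇒ alpha decay (α)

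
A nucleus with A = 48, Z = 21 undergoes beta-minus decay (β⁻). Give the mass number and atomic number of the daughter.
Daughter: A = 48, Z = 22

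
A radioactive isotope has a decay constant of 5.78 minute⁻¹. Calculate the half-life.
t½ = ln(2)/λ = 0.1199 minutes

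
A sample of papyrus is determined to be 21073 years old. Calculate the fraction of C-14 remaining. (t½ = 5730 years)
N/N₀ = (1/2)^(t/t½) = 0.07815 = 7.81%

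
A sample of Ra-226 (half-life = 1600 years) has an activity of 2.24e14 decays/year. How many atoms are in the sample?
N = A/λ = 5.171e17 atoms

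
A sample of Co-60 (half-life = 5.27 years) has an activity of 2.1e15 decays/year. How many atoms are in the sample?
N = A/λ = 1.597e16 atoms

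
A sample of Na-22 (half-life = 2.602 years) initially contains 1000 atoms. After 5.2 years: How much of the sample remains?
N = N₀(1/2)^(t/t½) = 250.3 atoms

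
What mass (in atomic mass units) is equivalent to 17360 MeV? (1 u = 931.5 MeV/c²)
m = E/c² = 18.64 u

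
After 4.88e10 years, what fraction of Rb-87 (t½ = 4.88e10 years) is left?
N/N₀ = (1/2)^(t/t½) = 0.5 = 50%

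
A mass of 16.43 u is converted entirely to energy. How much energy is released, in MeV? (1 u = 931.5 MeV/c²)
E = mc² = 15300 MeV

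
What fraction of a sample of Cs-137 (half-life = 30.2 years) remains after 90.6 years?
N/N₀ = (1/2)^(t/t½) = 0.125 = 12.5%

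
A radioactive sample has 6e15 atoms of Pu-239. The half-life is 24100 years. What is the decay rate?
A = λN = 1.726e11 decays/year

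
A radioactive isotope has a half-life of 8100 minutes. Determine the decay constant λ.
λ = ln(2)/t½ = 8.557e-5 minute⁻¹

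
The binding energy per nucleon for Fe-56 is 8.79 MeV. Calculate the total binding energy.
B.E. = 8.79 × 56 = 492.2 MeV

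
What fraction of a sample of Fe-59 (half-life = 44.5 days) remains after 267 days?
N/N₀ = (1/2)^(t/t½) = 0.01562 = 1.56%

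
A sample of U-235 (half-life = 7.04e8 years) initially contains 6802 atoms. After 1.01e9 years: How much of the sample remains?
N = N₀(1/2)^(t/t½) = 2516 atoms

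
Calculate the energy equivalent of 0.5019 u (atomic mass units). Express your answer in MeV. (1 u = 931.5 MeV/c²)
E = mc² = 467.5 MeV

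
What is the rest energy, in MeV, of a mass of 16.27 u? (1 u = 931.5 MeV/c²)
E = mc² = 15160 MeV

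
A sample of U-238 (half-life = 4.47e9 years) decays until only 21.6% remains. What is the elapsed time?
t = t½ × log₂(N₀/N) = 9.883e9 years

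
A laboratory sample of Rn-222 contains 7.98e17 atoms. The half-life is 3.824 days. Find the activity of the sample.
A = λN = 1.446e17 decays/day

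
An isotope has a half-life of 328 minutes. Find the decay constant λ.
λ = ln(2)/t½ = 0.002113 minute⁻¹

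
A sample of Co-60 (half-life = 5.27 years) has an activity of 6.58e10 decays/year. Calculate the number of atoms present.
N = A/λ = 5.003e11 atoms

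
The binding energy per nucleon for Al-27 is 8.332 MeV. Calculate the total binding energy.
B.E. = 8.332 × 27 = 225 MeV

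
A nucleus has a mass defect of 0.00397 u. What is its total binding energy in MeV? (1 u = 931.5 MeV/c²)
B.E. = Δm × 931.5 = 3.698 MeV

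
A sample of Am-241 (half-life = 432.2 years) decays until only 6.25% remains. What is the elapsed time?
t = t½ × log₂(N₀/N) = 1729 years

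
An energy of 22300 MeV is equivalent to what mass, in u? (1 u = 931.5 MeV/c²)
m = E/c² = 23.94 u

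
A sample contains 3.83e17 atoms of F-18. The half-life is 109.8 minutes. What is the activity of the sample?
A = λN = 2.418e15 decays/minute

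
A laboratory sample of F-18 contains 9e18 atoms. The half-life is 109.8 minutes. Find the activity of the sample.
A = λN = 5.682e16 decays/minute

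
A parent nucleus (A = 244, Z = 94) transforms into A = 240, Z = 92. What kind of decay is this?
ΔA = -4, ΔZ = -2 ⇒ alpha decay (α)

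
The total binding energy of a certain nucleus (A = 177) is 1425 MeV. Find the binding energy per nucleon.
B.E./A = 1425/177 = 8.051 MeV/nucleon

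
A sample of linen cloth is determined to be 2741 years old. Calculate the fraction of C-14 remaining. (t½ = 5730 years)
N/N₀ = (1/2)^(t/t½) = 0.7178 = 71.8%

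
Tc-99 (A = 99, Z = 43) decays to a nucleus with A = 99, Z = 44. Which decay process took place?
ΔA = 0, ΔZ = +1 ⇒ beta-minus decay (β⁻)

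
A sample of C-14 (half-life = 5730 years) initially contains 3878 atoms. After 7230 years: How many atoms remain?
N = N₀(1/2)^(t/t½) = 1617 atoms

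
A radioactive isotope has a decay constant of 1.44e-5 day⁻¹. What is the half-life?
t½ = ln(2)/λ = 48140 days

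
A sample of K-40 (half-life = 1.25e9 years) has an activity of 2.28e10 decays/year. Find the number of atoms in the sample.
N = A/λ = 4.112e19 atoms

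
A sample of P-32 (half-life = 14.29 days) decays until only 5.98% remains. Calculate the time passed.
t = t½ × log₂(N₀/N) = 58.07 days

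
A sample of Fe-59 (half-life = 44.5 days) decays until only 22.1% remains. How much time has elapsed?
t = t½ × log₂(N₀/N) = 96.92 days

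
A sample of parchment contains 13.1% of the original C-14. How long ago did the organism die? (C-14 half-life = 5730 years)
Age = t½ × log₂(1/ratio) = 16800 years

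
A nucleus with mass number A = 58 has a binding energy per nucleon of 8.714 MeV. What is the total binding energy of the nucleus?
B.E. = 8.714 × 58 = 505.4 MeV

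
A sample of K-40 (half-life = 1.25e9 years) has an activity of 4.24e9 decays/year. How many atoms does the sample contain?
N = A/λ = 7.646e18 atoms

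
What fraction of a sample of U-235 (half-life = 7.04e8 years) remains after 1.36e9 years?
N/N₀ = (1/2)^(t/t½) = 0.2621 = 26.2%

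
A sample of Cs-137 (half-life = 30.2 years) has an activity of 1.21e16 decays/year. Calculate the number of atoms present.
N = A/λ = 5.272e17 atoms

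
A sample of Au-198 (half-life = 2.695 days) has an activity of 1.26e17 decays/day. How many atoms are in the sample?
N = A/λ = 4.899e17 atoms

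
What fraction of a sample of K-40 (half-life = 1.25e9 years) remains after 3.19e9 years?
N/N₀ = (1/2)^(t/t½) = 0.1705 = 17.1%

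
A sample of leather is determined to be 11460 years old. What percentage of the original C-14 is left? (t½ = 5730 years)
N/N₀ = (1/2)^(t/t½) = 0.25 = 25%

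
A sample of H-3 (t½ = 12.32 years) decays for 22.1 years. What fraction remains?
N/N₀ = (1/2)^(t/t½) = 0.2884 = 28.8%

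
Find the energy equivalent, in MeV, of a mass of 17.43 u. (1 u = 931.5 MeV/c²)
E = mc² = 16240 MeV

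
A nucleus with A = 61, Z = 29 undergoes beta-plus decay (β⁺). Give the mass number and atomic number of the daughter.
Daughter: A = 61, Z = 28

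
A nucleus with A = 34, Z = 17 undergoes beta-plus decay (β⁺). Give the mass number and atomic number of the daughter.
Daughter: A = 34, Z = 16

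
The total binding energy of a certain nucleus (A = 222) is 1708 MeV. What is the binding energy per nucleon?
B.E./A = 1708/222 = 7.694 MeV/nucleon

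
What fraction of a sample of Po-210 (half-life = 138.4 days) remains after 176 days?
N/N₀ = (1/2)^(t/t½) = 0.4142 = 41.4%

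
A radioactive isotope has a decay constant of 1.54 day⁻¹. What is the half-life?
t½ = ln(2)/λ = 0.4501 days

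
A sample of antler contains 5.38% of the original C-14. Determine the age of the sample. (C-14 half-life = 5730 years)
Age = t½ × log₂(1/ratio) = 24160 years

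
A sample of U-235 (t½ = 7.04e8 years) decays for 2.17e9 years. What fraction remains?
N/N₀ = (1/2)^(t/t½) = 0.1181 = 11.8%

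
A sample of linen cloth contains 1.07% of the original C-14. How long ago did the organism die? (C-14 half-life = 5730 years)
Age = t½ × log₂(1/ratio) = 37510 years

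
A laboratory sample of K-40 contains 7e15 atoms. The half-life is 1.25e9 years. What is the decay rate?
A = λN = 3.882e6 decays/year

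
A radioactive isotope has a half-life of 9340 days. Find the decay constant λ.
λ = ln(2)/t½ = 7.421e-5 day⁻¹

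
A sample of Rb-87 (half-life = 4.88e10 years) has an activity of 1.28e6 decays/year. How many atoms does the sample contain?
N = A/λ = 9.012e16 atoms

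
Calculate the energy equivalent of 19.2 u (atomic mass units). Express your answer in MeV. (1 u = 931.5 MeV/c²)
E = mc² = 17880 MeV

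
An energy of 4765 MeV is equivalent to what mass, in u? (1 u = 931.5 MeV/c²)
m = E/c² = 5.115 u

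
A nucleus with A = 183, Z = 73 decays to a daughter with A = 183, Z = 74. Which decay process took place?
ΔA = 0, ΔZ = +1 ⇒ beta-minus decay (β⁻)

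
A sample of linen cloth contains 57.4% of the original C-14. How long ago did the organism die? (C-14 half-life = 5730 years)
Age = t½ × log₂(1/ratio) = 4589 years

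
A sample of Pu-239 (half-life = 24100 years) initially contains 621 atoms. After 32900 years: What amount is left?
N = N₀(1/2)^(t/t½) = 241.1 atoms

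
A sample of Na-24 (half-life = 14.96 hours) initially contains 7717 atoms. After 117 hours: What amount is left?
N = N₀(1/2)^(t/t½) = 34.13 atoms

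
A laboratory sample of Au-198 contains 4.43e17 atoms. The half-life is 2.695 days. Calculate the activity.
A = λN = 1.139e17 decays/day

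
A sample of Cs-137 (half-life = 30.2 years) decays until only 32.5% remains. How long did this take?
t = t½ × log₂(N₀/N) = 48.97 years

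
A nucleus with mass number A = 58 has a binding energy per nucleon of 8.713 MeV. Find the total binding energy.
B.E. = 8.713 × 58 = 505.4 MeV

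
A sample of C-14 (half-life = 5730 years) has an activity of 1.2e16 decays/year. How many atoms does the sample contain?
N = A/λ = 9.92e19 atoms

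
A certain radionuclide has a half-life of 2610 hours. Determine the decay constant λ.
λ = ln(2)/t½ = 2.656e-4 hour⁻¹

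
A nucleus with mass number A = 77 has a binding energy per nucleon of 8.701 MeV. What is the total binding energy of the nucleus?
B.E. = 8.701 × 77 = 670 MeV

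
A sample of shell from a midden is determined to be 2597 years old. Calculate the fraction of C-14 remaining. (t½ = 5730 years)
N/N₀ = (1/2)^(t/t½) = 0.7304 = 73%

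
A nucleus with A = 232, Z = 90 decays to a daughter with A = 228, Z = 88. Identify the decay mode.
ΔA = -4, ΔZ = -2 ⇒ alpha decay (α)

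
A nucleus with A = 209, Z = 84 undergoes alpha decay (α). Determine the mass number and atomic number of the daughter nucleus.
Daughter: A = 205, Z = 82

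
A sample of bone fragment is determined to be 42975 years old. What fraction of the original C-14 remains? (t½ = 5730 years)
N/N₀ = (1/2)^(t/t½) = 0.005524 = 0.552%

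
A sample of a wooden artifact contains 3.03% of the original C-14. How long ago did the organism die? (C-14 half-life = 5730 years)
Age = t½ × log₂(1/ratio) = 28910 years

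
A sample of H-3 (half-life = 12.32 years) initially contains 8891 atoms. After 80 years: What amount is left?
N = N₀(1/2)^(t/t½) = 98.68 atoms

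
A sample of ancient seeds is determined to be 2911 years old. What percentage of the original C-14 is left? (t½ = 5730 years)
N/N₀ = (1/2)^(t/t½) = 0.7032 = 70.3%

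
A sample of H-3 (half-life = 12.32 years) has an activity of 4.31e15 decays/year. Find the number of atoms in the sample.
N = A/λ = 7.661e16 atoms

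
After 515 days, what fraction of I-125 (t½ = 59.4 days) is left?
N/N₀ = (1/2)^(t/t½) = 0.002455 = 0.246%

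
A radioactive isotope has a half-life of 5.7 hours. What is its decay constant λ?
λ = ln(2)/t½ = 0.1216 hour⁻¹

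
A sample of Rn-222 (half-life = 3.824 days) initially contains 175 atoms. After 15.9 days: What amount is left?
N = N₀(1/2)^(t/t½) = 9.803 atoms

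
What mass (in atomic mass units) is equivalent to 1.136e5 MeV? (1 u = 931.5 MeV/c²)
m = E/c² = 122 u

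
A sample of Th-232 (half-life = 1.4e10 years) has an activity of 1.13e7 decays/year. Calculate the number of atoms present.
N = A/λ = 2.282e17 atoms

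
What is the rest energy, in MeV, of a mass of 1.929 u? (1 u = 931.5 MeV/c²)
E = mc² = 1797 MeV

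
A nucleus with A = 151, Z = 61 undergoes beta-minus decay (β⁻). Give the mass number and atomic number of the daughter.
Daughter: A = 151, Z = 62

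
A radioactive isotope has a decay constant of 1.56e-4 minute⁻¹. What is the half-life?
t½ = ln(2)/λ = 4443 minutes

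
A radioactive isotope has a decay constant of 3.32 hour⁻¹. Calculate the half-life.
t½ = ln(2)/λ = 0.2088 hours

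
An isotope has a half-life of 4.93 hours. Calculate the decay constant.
λ = ln(2)/t½ = 0.1406 hour⁻¹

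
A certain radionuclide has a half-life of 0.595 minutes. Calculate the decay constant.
λ = ln(2)/t½ = 1.165 minute⁻¹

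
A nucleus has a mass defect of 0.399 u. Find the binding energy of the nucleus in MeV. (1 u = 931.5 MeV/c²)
B.E. = Δm × 931.5 = 371.7 MeV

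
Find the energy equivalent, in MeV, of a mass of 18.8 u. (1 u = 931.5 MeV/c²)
E = mc² = 17510 MeV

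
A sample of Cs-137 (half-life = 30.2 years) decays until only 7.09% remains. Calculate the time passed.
t = t½ × log₂(N₀/N) = 115.3 years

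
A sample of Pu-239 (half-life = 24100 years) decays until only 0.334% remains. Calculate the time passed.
t = t½ × log₂(N₀/N) = 1.982e5 years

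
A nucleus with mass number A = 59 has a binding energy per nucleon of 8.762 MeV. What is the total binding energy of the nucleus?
B.E. = 8.762 × 59 = 517 MeV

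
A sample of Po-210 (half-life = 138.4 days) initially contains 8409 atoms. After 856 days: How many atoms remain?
N = N₀(1/2)^(t/t½) = 115.6 atoms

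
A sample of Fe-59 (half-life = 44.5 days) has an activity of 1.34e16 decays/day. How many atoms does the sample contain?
N = A/λ = 8.603e17 atoms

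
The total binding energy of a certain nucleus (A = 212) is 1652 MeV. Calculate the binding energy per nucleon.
B.E./A = 1652/212 = 7.792 MeV/nucleon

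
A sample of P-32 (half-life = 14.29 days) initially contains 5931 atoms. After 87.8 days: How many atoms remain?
N = N₀(1/2)^(t/t½) = 83.86 atoms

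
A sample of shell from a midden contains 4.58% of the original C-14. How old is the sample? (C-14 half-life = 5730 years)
Age = t½ × log₂(1/ratio) = 25490 years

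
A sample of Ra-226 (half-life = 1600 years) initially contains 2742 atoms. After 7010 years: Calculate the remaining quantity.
N = N₀(1/2)^(t/t½) = 131.6 atoms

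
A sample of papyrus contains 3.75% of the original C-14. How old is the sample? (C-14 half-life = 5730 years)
Age = t½ × log₂(1/ratio) = 27140 years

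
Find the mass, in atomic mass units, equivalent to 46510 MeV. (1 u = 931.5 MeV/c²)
m = E/c² = 49.93 u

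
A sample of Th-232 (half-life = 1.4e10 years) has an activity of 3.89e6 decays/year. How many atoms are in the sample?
N = A/λ = 7.857e16 atoms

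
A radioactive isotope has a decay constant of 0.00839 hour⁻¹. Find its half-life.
t½ = ln(2)/λ = 82.62 hours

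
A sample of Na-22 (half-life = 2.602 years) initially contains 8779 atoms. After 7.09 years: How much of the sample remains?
N = N₀(1/2)^(t/t½) = 1328 atoms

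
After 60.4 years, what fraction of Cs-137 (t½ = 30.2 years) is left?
N/N₀ = (1/2)^(t/t½) = 0.25 = 25%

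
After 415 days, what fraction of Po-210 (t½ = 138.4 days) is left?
N/N₀ = (1/2)^(t/t½) = 0.1251 = 12.5%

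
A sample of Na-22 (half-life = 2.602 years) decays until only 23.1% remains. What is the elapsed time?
t = t½ × log₂(N₀/N) = 5.501 years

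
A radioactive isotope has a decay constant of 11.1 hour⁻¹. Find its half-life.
t½ = ln(2)/λ = 0.06245 hours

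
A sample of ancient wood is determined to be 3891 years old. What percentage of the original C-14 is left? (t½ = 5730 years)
N/N₀ = (1/2)^(t/t½) = 0.6246 = 62.5%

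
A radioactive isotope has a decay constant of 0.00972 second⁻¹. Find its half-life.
t½ = ln(2)/λ = 71.31 seconds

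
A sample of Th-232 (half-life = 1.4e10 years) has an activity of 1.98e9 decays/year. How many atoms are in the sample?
N = A/λ = 3.999e19 atoms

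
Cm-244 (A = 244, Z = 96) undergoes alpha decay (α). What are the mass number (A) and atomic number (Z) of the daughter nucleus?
Daughter: A = 240, Z = 94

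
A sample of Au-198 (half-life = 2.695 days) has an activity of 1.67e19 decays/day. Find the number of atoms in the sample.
N = A/λ = 6.493e19 atoms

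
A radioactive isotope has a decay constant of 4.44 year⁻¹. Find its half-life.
t½ = ln(2)/λ = 0.1561 years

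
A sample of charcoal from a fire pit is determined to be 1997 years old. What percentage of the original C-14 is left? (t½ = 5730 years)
N/N₀ = (1/2)^(t/t½) = 0.7854 = 78.5%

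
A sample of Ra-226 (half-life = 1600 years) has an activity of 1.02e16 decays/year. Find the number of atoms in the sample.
N = A/λ = 2.354e19 atoms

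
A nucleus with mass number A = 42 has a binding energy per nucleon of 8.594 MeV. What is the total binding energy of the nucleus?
B.E. = 8.594 × 42 = 360.9 MeV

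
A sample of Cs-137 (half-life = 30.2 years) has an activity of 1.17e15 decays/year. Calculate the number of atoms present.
N = A/λ = 5.098e16 atoms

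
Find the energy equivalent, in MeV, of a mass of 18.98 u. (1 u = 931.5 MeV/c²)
E = mc² = 17680 MeV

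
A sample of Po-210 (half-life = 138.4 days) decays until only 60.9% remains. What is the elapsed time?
t = t½ × log₂(N₀/N) = 99.02 days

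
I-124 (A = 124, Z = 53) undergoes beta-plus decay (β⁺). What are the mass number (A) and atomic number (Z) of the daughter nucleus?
Daughter: A = 124, Z = 52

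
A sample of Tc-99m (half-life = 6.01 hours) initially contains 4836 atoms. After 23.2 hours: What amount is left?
N = N₀(1/2)^(t/t½) = 333 atoms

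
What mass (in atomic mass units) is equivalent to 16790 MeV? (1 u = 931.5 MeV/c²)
m = E/c² = 18.02 u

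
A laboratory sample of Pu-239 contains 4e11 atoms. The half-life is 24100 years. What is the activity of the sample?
A = λN = 1.15e7 decays/year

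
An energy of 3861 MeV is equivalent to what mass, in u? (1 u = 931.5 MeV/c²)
m = E/c² = 4.145 u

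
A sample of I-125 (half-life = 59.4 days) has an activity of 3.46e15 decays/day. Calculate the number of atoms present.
N = A/λ = 2.965e17 atoms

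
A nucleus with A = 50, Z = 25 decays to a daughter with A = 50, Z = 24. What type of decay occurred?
ΔA = 0, ΔZ = -1 ⇒ beta-plus decay (β⁺) or electron capture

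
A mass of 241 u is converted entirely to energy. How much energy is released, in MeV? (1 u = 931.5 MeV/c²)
E = mc² = 2.245e5 MeV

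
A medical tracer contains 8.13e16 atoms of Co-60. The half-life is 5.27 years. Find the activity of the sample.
A = λN = 1.069e16 decays/year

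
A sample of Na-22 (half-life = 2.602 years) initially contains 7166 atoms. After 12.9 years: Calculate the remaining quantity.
N = N₀(1/2)^(t/t½) = 230.6 atoms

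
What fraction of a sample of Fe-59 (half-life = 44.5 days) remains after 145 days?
N/N₀ = (1/2)^(t/t½) = 0.1045 = 10.4%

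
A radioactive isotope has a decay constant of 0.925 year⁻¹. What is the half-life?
t½ = ln(2)/λ = 0.7493 years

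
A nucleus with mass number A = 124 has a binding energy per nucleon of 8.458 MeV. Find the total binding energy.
B.E. = 8.458 × 124 = 1049 MeV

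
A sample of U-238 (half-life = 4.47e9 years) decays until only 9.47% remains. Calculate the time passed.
t = t½ × log₂(N₀/N) = 1.52e10 years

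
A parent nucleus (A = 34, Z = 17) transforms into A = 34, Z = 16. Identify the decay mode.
ΔA = 0, ΔZ = -1 ⇒ beta-plus decay (β⁺) or electron capture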